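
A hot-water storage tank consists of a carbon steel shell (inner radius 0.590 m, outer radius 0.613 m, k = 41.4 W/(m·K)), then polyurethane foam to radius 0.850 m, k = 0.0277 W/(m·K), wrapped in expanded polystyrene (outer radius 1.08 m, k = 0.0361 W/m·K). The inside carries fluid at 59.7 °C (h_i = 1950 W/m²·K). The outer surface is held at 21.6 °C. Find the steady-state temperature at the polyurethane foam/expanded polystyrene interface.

Series thermal resistances, inner to outer:
  R_conv,in = 1/(4πr²h) = 1/(4π·0.590²·1950) = 1.172×10^-4 K/W
  R_carbon steel = (1/0.590 − 1/0.613)/(4πk) = 0.06359/(4π·41.4) = 1.222×10^-4 K/W
  R_polyurethane foam = (1/0.613 − 1/0.850)/(4πk) = 0.4549/(4π·0.0277) = 1.307 K/W
  R_expanded polystyrene = (1/0.850 − 1/1.08)/(4πk) = 0.2505/(4π·0.0361) = 0.5523 K/W
ΣR = 1.172×10^-4 + 1.222×10^-4 + 1.307 + 0.5523 = 1.860 K/W
Q = ΔT/ΣR = (59.7 °C − 21.6 °C)/1.860 = 20.48 W
From the inner boundary to the polyurethane foam/expanded polystyrene interface, ΣR_partial = 1.307 K/W.
T_interface = T_in − Q·ΣR_partial = 59.7 °C − (20.48)(1.307) = 32.9 °C

T = 32.9 °C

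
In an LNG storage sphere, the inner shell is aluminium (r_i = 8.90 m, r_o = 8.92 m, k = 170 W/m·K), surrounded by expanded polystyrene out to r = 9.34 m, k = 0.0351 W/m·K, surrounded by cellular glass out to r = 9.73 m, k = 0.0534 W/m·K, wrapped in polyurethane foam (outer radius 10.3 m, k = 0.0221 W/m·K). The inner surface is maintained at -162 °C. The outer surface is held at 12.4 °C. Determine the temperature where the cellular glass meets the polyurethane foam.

Series thermal resistances, inner to outer:
  R_aluminium = (1/8.90 − 1/8.92)/(4πk) = 2.519×10^-4/(4π·170) = 1.179×10^-7 K/W
  R_expanded polystyrene = (1/8.92 − 1/9.34)/(4πk) = 0.005041/(4π·0.0351) = 0.01143 K/W
  R_cellular glass = (1/9.34 − 1/9.73)/(4πk) = 0.004291/(4π·0.0534) = 0.006395 K/W
  R_polyurethane foam = (1/9.73 − 1/10.3)/(4πk) = 0.005688/(4π·0.0221) = 0.02048 K/W
ΣR = 1.179×10^-7 + 0.01143 + 0.006395 + 0.02048 = 0.03831 K/W
Q = ΔT/ΣR = (-162 °C − 12.4 °C)/0.03831 = -4552 W
From the inner boundary to the cellular glass/polyurethane foam interface, ΣR_partial = 0.01783 K/W.
T_interface = T_in − Q·ΣR_partial = -162 °C − (-4552)(0.01783) = -80.8 °C

T = -80.8 °C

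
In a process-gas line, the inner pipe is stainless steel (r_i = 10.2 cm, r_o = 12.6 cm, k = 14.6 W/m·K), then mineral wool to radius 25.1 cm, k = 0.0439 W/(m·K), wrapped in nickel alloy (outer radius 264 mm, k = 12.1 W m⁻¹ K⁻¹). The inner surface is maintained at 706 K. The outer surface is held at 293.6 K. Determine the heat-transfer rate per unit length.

Q' = 165 W/m

Treat each layer as a resistance in series:
  R'_stainless steel = ln(0.126/0.102)/(2πk) = 0.2113/(2π·14.6) = 0.002303 m·K/W
  R'_mineral wool = ln(0.251/0.126)/(2πk) = 0.6892/(2π·0.0439) = 2.499 m·K/W
  R'_nickel alloy = ln(0.264/0.251)/(2πk) = 0.05050/(2π·12.1) = 6.642×10^-4 m·K/W
ΣR = 0.002303 + 2.499 + 6.642×10^-4 = 2.502 m·K/W
Q' = ΔT/ΣR = (706 K − 293.6 K)/2.502 = 165 W/m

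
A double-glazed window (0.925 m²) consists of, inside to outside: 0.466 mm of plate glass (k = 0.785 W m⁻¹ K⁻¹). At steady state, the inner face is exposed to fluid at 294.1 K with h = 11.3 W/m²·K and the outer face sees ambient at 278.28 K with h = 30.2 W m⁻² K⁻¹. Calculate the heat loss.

Q = 120 W

Series thermal resistances, inner to outer:
  R_conv,in = 1/(hA) = 1/(11.3·0.925) = 0.09567 K/W
  R_plate glass = L/(kA) = 4.66×10^-4/(0.785·0.925) = 6.418×10^-4 K/W
  R_conv,out = 1/(hA) = 1/(30.2·0.925) = 0.03580 K/W
ΣR = 0.09567 + 6.418×10^-4 + 0.03580 = 0.1321 K/W
Q = ΔT/ΣR = (294.1 K − 278.28 K)/0.1321 = 120 W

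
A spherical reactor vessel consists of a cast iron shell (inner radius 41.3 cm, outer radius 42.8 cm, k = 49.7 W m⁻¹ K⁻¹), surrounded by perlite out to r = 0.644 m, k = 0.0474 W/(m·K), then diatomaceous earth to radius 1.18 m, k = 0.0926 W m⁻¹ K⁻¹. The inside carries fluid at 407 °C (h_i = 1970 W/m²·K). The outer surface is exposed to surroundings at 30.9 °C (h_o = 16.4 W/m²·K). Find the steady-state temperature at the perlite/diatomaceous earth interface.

Treat each layer as a resistance in series:
  R_conv,in = 1/(4πr²h) = 1/(4π·0.413²·1970) = 2.368×10^-4 K/W
  R_cast iron = (1/0.413 − 1/0.428)/(4πk) = 0.08486/(4π·49.7) = 1.359×10^-4 K/W
  R_perlite = (1/0.428 − 1/0.644)/(4πk) = 0.7837/(4π·0.0474) = 1.316 K/W
  R_diatomaceous earth = (1/0.644 − 1/1.18)/(4πk) = 0.7053/(4π·0.0926) = 0.6061 K/W
  R_conv,out = 1/(4πr²h) = 1/(4π·1.18²·16.4) = 0.003485 K/W
ΣR = 2.368×10^-4 + 1.359×10^-4 + 1.316 + 0.6061 + 0.003485 = 1.926 K/W
Q = ΔT/ΣR = (407 °C − 30.9 °C)/1.926 = 195.3 W
From the inner boundary to the perlite/diatomaceous earth interface, ΣR_partial = 1.316 K/W.
T_interface = T_in − Q·ΣR_partial = 407 °C − (195.3)(1.316) = 150 °C

T = 150 °C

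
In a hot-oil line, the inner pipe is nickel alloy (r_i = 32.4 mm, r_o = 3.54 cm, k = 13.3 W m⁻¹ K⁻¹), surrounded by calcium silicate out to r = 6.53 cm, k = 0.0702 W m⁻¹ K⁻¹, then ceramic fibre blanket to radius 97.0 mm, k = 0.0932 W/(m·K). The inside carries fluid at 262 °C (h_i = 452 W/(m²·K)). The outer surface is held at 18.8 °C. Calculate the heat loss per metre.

Q' = 117 W/m

Treat each layer as a resistance in series:
  R'_conv,in = 1/(2πr h) = 1/(2π·0.0324·452) = 0.01087 m·K/W
  R'_nickel alloy = ln(0.0354/0.0324)/(2πk) = 0.08855/(2π·13.3) = 0.001060 m·K/W
  R'_calcium silicate = ln(0.0653/0.0354)/(2πk) = 0.6123/(2π·0.0702) = 1.388 m·K/W
  R'_ceramic fibre blanket = ln(0.0970/0.0653)/(2πk) = 0.3957/(2π·0.0932) = 0.6758 m·K/W
ΣR = 0.01087 + 0.001060 + 1.388 + 0.6758 = 2.076 m·K/W
Q' = ΔT/ΣR = (262 °C − 18.8 °C)/2.076 = 117 W/m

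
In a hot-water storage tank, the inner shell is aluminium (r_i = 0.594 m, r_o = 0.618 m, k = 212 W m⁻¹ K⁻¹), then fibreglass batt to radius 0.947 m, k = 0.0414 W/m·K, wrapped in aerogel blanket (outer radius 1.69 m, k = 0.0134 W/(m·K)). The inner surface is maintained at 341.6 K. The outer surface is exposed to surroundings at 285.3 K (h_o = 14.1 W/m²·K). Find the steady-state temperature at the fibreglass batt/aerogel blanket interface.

T = 325.8 K

Series thermal resistances, inner to outer:
  R_aluminium = (1/0.594 − 1/0.618)/(4πk) = 0.06538/(4π·212) = 2.454×10^-5 K/W
  R_fibreglass batt = (1/0.618 − 1/0.947)/(4πk) = 0.5622/(4π·0.0414) = 1.081 K/W
  R_aerogel blanket = (1/0.947 − 1/1.69)/(4πk) = 0.4643/(4π·0.0134) = 2.757 K/W
  R_conv,out = 1/(4πr²h) = 1/(4π·1.69²·14.1) = 0.001976 K/W
ΣR = 2.454×10^-5 + 1.081 + 2.757 + 0.001976 = 3.840 K/W
Q = ΔT/ΣR = (341.6 K − 285.3 K)/3.840 = 14.66 W
From the inner boundary to the fibreglass batt/aerogel blanket interface, ΣR_partial = 1.081 K/W.
T_interface = T_in − Q·ΣR_partial = 341.6 K − (14.66)(1.081) = 325.8 K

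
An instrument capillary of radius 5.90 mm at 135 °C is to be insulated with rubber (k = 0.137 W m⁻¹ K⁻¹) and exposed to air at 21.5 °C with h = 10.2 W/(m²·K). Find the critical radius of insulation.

r_cr = 1.34 cm

For a cylinder, r_cr = k_ins/h = 0.137/10.2 = 0.0134 m = 1.34 cm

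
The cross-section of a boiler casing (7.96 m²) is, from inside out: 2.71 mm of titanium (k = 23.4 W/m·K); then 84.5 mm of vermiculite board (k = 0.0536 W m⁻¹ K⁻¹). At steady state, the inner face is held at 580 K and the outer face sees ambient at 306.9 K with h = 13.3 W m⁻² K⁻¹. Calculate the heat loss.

Q = 1320 W

Resistance network (inner→outer):
  R_titanium = L/(kA) = 0.00271/(23.4·7.96) = 1.455×10^-5 K/W
  R_vermiculite board = L/(kA) = 0.0845/(0.0536·7.96) = 0.1981 K/W
  R_conv,out = 1/(hA) = 1/(13.3·7.96) = 0.009446 K/W
ΣR = 1.455×10^-5 + 0.1981 + 0.009446 = 0.2076 K/W
Q = ΔT/ΣR = (580 K − 306.9 K)/0.2076 = 1320 W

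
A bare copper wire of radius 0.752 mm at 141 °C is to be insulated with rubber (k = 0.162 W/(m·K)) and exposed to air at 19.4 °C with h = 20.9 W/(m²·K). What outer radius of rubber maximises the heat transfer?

r_cr = 0.775 cm

For a cylinder, r_cr = k_ins/h = 0.162/20.9 = 0.00775 m = 0.775 cm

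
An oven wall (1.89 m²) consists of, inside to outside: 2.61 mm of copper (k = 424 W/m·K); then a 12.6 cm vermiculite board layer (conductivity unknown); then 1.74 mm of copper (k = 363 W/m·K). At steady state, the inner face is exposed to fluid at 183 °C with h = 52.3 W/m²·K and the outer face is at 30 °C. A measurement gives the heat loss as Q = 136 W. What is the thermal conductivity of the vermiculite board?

ΣR = ΔT/Q = |183 − 30|/136 = 1.125 K/W
Known resistances:
  R_conv,in = 1/(hA) = 1/(52.3·1.89) = 0.01012 K/W
  R_copper = L/(kA) = 0.00261/(424·1.89) = 3.257×10^-6 K/W
  R_copper = L/(kA) = 0.00174/(363·1.89) = 2.536×10^-6 K/W
R_vermiculite board = ΣR − ΣR_known = 1.125 − 0.01013 = 1.115 K/W
L/(kA) = 1.115 ⇒ k = 0.126/(1.115·1.89) = 0.0598 W/m·K

k = 0.0598 W/m·K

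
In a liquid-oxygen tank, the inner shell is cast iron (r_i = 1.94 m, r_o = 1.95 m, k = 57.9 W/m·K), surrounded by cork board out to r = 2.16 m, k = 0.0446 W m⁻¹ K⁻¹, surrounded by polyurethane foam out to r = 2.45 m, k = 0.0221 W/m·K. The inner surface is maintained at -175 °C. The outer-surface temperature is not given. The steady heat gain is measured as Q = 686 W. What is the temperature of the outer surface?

Sum the resistances:
  R_cast iron = (1/1.94 − 1/1.95)/(4πk) = 0.002643/(4π·57.9) = 3.633×10^-6 K/W
  R_cork board = (1/1.95 − 1/2.16)/(4πk) = 0.04986/(4π·0.0446) = 0.08896 K/W
  R_polyurethane foam = (1/2.16 − 1/2.45)/(4πk) = 0.05480/(4π·0.0221) = 0.1973 K/W
ΣR = 0.2863 K/W
ΔT = Q·ΣR = 686 × 0.2863 = 196.4 K
Heat flows inward, so T_out = T_in + ΔT = -175 + 196.4 = 21.4 °C

T_out = 21.4 °C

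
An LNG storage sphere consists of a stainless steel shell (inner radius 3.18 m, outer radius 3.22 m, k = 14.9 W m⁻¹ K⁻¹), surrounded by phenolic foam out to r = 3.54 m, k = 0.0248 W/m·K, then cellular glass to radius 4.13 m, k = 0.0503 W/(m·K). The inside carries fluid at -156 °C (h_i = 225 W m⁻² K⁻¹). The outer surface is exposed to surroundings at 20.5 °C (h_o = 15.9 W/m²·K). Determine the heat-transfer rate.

Series thermal resistances, inner to outer:
  R_conv,in = 1/(4πr²h) = 1/(4π·3.18²·225) = 3.497×10^-5 K/W
  R_stainless steel = (1/3.18 − 1/3.22)/(4πk) = 0.003906/(4π·14.9) = 2.086×10^-5 K/W
  R_phenolic foam = (1/3.22 − 1/3.54)/(4πk) = 0.02807/(4π·0.0248) = 0.09008 K/W
  R_cellular glass = (1/3.54 − 1/4.13)/(4πk) = 0.04036/(4π·0.0503) = 0.06384 K/W
  R_conv,out = 1/(4πr²h) = 1/(4π·4.13²·15.9) = 2.934×10^-4 K/W
ΣR = 3.497×10^-5 + 2.086×10^-5 + 0.09008 + 0.06384 + 2.934×10^-4 = 0.1543 K/W
Q = ΔT/ΣR = (-156 °C − 20.5 °C)/0.1543 = -1140 W
(Negative Q ⇒ heat flows inward; heat gain = 1140 W.)

Q = 1140 W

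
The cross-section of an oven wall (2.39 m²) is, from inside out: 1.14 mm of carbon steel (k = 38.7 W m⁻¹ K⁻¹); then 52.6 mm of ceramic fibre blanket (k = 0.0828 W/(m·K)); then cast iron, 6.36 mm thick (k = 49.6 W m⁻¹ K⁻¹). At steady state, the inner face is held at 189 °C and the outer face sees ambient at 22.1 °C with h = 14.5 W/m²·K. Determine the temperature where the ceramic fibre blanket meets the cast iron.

T = 38.5 °C

Resistance network (inner→outer):
  R_carbon steel = L/(kA) = 0.00114/(38.7·2.39) = 1.233×10^-5 K/W
  R_ceramic fibre blanket = L/(kA) = 0.0526/(0.0828·2.39) = 0.2658 K/W
  R_cast iron = L/(kA) = 0.00636/(49.6·2.39) = 5.365×10^-5 K/W
  R_conv,out = 1/(hA) = 1/(14.5·2.39) = 0.02886 K/W
ΣR = 1.233×10^-5 + 0.2658 + 5.365×10^-5 + 0.02886 = 0.2947 K/W
Q = ΔT/ΣR = (189 °C − 22.1 °C)/0.2947 = 566.3 W
From the inner boundary to the ceramic fibre blanket/cast iron interface, ΣR_partial = 0.2658 K/W.
T_interface = T_in − Q·ΣR_partial = 189 °C − (566.3)(0.2658) = 38.5 °C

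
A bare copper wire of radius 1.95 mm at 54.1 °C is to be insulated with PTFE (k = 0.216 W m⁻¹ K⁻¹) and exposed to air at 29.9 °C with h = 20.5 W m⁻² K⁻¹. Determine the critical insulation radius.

For a cylinder, r_cr = k_ins/h = 0.216/20.5 = 0.0105 m = 1.05 cm

r_cr = 1.05 cm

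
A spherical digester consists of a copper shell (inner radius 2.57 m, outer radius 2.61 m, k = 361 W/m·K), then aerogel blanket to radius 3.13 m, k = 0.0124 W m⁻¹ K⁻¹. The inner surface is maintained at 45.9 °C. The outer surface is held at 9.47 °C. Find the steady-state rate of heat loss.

Q = 89.2 W

Series thermal resistances, inner to outer:
  R_copper = (1/2.57 − 1/2.61)/(4πk) = 0.005963/(4π·361) = 1.315×10^-6 K/W
  R_aerogel blanket = (1/2.61 − 1/3.13)/(4πk) = 0.06365/(4π·0.0124) = 0.4085 K/W
ΣR = 1.315×10^-6 + 0.4085 = 0.4085 K/W
Q = ΔT/ΣR = (45.9 °C − 9.47 °C)/0.4085 = 89.2 W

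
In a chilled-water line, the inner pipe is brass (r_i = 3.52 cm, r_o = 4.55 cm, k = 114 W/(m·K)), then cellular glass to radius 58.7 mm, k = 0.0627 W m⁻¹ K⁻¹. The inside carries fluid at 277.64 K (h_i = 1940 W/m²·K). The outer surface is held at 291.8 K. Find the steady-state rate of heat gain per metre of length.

Series thermal resistances, inner to outer:
  R'_conv,in = 1/(2πr h) = 1/(2π·0.0352·1940) = 0.002331 m·K/W
  R'_brass = ln(0.0455/0.0352)/(2πk) = 0.2567/(2π·114) = 3.583×10^-4 m·K/W
  R'_cellular glass = ln(0.0587/0.0455)/(2πk) = 0.2547/(2π·0.0627) = 0.6466 m·K/W
ΣR = 0.002331 + 3.583×10^-4 + 0.6466 = 0.6493 m·K/W
Q' = ΔT/ΣR = (277.64 K − 291.8 K)/0.6493 = -21.8 W/m
(Negative Q' ⇒ heat flows inward; heat gain = 21.8 W/m.)

Q' = 21.8 W/m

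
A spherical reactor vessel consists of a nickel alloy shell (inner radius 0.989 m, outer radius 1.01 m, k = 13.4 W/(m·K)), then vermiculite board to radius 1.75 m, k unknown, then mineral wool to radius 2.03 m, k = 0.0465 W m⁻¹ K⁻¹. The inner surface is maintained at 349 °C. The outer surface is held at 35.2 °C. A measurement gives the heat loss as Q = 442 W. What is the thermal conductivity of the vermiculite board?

k = 0.0579 W/m·K

ΣR = ΔT/Q = |349 − 35.2|/442 = 0.7100 K/W
Known resistances:
  R_nickel alloy = (1/0.989 − 1/1.01)/(4πk) = 0.02102/(4π·13.4) = 1.248×10^-4 K/W
  R_mineral wool = (1/1.75 − 1/2.03)/(4πk) = 0.07882/(4π·0.0465) = 0.1349 K/W
R_vermiculite board = ΣR − ΣR_known = 0.7100 − 0.1350 = 0.5750 K/W
(1/r₁−1/r₂)/(4πk) = 0.5750 ⇒ k = 0.4187/(4π·0.5750) = 0.0579 W/m·K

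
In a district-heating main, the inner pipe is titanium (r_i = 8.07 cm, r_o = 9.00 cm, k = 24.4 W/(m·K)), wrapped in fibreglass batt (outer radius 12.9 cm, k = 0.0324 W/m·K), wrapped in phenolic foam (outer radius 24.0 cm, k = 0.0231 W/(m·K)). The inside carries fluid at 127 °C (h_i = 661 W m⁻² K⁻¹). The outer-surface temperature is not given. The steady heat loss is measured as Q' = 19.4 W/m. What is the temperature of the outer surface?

Sum the resistances:
  R'_conv,in = 1/(2πr h) = 1/(2π·0.0807·661) = 0.002984 m·K/W
  R'_titanium = ln(0.0900/0.0807)/(2πk) = 0.1091/(2π·24.4) = 7.114×10^-4 m·K/W
  R'_fibreglass batt = ln(0.129/0.0900)/(2πk) = 0.3600/(2π·0.0324) = 1.768 m·K/W
  R'_phenolic foam = ln(0.240/0.129)/(2πk) = 0.6208/(2π·0.0231) = 4.277 m·K/W
ΣR = 6.049 m·K/W
ΔT = Q'·ΣR = 19.4 × 6.049 = 117.4 K
Heat flows outward, so T_out = T_in − ΔT = 127 − 117.4 = 9.6 °C

T_out = 9.6 °C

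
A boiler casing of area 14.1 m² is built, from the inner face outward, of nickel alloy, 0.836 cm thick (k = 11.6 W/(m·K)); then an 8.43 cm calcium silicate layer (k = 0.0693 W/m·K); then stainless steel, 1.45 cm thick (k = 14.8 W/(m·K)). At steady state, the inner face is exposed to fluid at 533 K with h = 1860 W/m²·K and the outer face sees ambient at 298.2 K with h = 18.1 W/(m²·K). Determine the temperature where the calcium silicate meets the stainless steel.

Treat each layer as a resistance in series:
  R_conv,in = 1/(hA) = 1/(1860·14.1) = 3.813×10^-5 K/W
  R_nickel alloy = L/(kA) = 0.00836/(11.6·14.1) = 5.111×10^-5 K/W
  R_calcium silicate = L/(kA) = 0.0843/(0.0693·14.1) = 0.08627 K/W
  R_stainless steel = L/(kA) = 0.0145/(14.8·14.1) = 6.948×10^-5 K/W
  R_conv,out = 1/(hA) = 1/(18.1·14.1) = 0.003918 K/W
ΣR = 3.813×10^-5 + 5.111×10^-5 + 0.08627 + 6.948×10^-5 + 0.003918 = 0.09035 K/W
Q = ΔT/ΣR = (533 K − 298.2 K)/0.09035 = 2599 W
From the inner boundary to the calcium silicate/stainless steel interface, ΣR_partial = 0.08636 K/W.
T_interface = T_in − Q·ΣR_partial = 533 K − (2599)(0.08636) = 308.6 K

T = 308.6 K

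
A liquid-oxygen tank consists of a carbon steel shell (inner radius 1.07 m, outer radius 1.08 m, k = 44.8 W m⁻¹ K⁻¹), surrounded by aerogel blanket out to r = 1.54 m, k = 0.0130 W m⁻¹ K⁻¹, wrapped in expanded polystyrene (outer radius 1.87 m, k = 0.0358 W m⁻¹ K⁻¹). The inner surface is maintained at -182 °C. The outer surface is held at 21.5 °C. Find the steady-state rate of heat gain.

Resistance network (inner→outer):
  R_carbon steel = (1/1.07 − 1/1.08)/(4πk) = 0.008654/(4π·44.8) = 1.537×10^-5 K/W
  R_aerogel blanket = (1/1.08 − 1/1.54)/(4πk) = 0.2766/(4π·0.0130) = 1.693 K/W
  R_expanded polystyrene = (1/1.54 − 1/1.87)/(4πk) = 0.1146/(4π·0.0358) = 0.2547 K/W
ΣR = 1.537×10^-5 + 1.693 + 0.2547 = 1.948 K/W
Q = ΔT/ΣR = (-182 °C − 21.5 °C)/1.948 = -104 W
(Negative Q ⇒ heat flows inward; heat gain = 104 W.)

Q = 104 W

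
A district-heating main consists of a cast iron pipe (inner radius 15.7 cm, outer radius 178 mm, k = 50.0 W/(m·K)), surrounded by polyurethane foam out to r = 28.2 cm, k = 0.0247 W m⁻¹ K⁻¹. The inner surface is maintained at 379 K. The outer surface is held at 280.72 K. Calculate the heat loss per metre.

Q' = 33.1 W/m

Resistance network (inner→outer):
  R'_cast iron = ln(0.178/0.157)/(2πk) = 0.1255/(2π·50.0) = 3.996×10^-4 m·K/W
  R'_polyurethane foam = ln(0.282/0.178)/(2πk) = 0.4601/(2π·0.0247) = 2.965 m·K/W
ΣR = 3.996×10^-4 + 2.965 = 2.965 m·K/W
Q' = ΔT/ΣR = (379 K − 280.72 K)/2.965 = 33.1 W/m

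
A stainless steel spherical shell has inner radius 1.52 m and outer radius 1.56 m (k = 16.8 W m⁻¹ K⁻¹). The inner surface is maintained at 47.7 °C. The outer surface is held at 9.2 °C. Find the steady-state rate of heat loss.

Q = 4πk·ΔT/(1/r₁ − 1/r₂) = 4π × 16.8 × 38.5 / (1/1.52 − 1/1.56) = 4.82×10^5 W

Q = 482 kW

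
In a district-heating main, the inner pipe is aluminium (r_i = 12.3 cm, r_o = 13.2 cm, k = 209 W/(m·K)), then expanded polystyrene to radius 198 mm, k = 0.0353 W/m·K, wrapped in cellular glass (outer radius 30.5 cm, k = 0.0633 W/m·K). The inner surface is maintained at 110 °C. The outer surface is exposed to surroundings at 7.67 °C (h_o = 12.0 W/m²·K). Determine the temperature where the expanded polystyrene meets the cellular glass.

T = 46.8 °C

Treat each layer as a resistance in series:
  R'_aluminium = ln(0.132/0.123)/(2πk) = 0.07062/(2π·209) = 5.378×10^-5 m·K/W
  R'_expanded polystyrene = ln(0.198/0.132)/(2πk) = 0.4055/(2π·0.0353) = 1.828 m·K/W
  R'_cellular glass = ln(0.305/0.198)/(2πk) = 0.4320/(2π·0.0633) = 1.086 m·K/W
  R'_conv,out = 1/(2πr h) = 1/(2π·0.305·12.0) = 0.04348 m·K/W
ΣR = 5.378×10^-5 + 1.828 + 1.086 + 0.04348 = 2.958 m·K/W
Q' = ΔT/ΣR = (110 °C − 7.67 °C)/2.958 = 34.59 W/m
From the inner boundary to the expanded polystyrene/cellular glass interface, ΣR_partial = 1.828 m·K/W.
T_interface = T_in − Q'·ΣR_partial = 110 °C − (34.59)(1.828) = 46.8 °C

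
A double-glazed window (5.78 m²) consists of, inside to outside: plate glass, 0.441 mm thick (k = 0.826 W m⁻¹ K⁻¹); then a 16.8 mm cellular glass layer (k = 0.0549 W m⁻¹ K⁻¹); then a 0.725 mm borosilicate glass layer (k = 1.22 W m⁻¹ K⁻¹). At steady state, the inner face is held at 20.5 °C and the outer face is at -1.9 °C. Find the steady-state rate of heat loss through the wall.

Resistance network (inner→outer):
  R_plate glass = L/(kA) = 4.41×10^-4/(0.826·5.78) = 9.237×10^-5 K/W
  R_cellular glass = L/(kA) = 0.0168/(0.0549·5.78) = 0.05294 K/W
  R_borosilicate glass = L/(kA) = 7.25×10^-4/(1.22·5.78) = 1.028×10^-4 K/W
ΣR = 9.237×10^-5 + 0.05294 + 1.028×10^-4 = 0.05314 K/W
Q = ΔT/ΣR = (20.5 °C − -1.9 °C)/0.05314 = 422 W

Q = 422 W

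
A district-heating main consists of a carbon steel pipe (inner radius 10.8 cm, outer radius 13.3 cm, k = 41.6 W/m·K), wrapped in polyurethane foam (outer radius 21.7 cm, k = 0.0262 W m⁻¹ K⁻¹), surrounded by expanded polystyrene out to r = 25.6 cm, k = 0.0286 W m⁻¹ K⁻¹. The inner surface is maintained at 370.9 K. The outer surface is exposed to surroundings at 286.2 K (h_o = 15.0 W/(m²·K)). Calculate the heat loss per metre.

Resistance network (inner→outer):
  R'_carbon steel = ln(0.133/0.108)/(2πk) = 0.2082/(2π·41.6) = 7.966×10^-4 m·K/W
  R'_polyurethane foam = ln(0.217/0.133)/(2πk) = 0.4895/(2π·0.0262) = 2.974 m·K/W
  R'_expanded polystyrene = ln(0.256/0.217)/(2πk) = 0.1653/(2π·0.0286) = 0.9198 m·K/W
  R'_conv,out = 1/(2πr h) = 1/(2π·0.256·15.0) = 0.04145 m·K/W
ΣR = 7.966×10^-4 + 2.974 + 0.9198 + 0.04145 = 3.936 m·K/W
Q' = ΔT/ΣR = (370.9 K − 286.2 K)/3.936 = 21.5 W/m

Q' = 21.5 W/m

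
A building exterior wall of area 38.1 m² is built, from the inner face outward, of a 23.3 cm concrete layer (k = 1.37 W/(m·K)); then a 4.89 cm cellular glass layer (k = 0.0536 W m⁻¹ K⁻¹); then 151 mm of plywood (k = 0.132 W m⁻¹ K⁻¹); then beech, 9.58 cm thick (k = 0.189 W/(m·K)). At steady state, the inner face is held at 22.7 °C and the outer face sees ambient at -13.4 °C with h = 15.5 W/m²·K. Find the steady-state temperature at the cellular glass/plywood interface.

T = 8.73 °C

Resistance network (inner→outer):
  R_concrete = L/(kA) = 0.233/(1.37·38.1) = 0.004464 K/W
  R_cellular glass = L/(kA) = 0.0489/(0.0536·38.1) = 0.02395 K/W
  R_plywood = L/(kA) = 0.151/(0.132·38.1) = 0.03002 K/W
  R_beech = L/(kA) = 0.0958/(0.189·38.1) = 0.01330 K/W
  R_conv,out = 1/(hA) = 1/(15.5·38.1) = 0.001693 K/W
ΣR = 0.004464 + 0.02395 + 0.03002 + 0.01330 + 0.001693 = 0.07343 K/W
Q = ΔT/ΣR = (22.7 °C − -13.4 °C)/0.07343 = 491.6 W
From the inner boundary to the cellular glass/plywood interface, ΣR_partial = 0.02841 K/W.
T_interface = T_in − Q·ΣR_partial = 22.7 °C − (491.6)(0.02841) = 8.73 °C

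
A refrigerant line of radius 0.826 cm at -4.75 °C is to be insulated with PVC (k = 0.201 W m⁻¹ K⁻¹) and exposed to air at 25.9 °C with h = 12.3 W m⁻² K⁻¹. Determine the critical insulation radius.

For a cylinder, r_cr = k_ins/h = 0.201/12.3 = 0.0163 m = 1.63 cm

r_cr = 1.63 cm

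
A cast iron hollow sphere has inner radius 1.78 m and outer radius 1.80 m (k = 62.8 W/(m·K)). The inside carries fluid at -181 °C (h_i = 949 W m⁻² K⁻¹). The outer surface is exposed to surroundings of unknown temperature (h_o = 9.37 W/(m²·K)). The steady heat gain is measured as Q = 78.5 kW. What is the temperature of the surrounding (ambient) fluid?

T_out = 27.5 °C

Series resistances:
  R_conv,in = 1/(4πr²h) = 1/(4π·1.78²·949) = 2.647×10^-5 K/W
  R_cast iron = (1/1.78 − 1/1.80)/(4πk) = 0.006242/(4π·62.8) = 7.910×10^-6 K/W
  R_conv,out = 1/(4πr²h) = 1/(4π·1.80²·9.37) = 0.002621 K/W
ΣR = 0.002656 K/W
ΔT = Q·ΣR = 78500 × 0.002656 = 208.5 K
Heat flows inward, so T_out = T_in + ΔT = -181 + 208.5 = 27.5 °C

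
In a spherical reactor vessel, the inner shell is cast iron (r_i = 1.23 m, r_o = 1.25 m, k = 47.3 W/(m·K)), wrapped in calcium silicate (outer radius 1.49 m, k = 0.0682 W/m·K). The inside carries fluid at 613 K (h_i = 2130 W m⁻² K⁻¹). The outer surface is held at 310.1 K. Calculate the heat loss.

Q = 2.01 kW

Resistance network (inner→outer):
  R_conv,in = 1/(4πr²h) = 1/(4π·1.23²·2130) = 2.469×10^-5 K/W
  R_cast iron = (1/1.23 − 1/1.25)/(4πk) = 0.01301/(4π·47.3) = 2.188×10^-5 K/W
  R_calcium silicate = (1/1.25 − 1/1.49)/(4πk) = 0.1289/(4π·0.0682) = 0.1504 K/W
ΣR = 2.469×10^-5 + 2.188×10^-5 + 0.1504 = 0.1504 K/W
Q = ΔT/ΣR = (613 K − 310.1 K)/0.1504 = 2010 W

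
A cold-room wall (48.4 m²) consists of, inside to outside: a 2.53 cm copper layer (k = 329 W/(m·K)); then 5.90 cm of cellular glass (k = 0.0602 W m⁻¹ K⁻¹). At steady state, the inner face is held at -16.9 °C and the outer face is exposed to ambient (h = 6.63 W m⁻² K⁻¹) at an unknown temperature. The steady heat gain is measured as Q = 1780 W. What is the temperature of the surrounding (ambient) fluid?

T_out = 24.7 °C

Sum the resistances:
  R_copper = L/(kA) = 0.0253/(329·48.4) = 1.589×10^-6 K/W
  R_cellular glass = L/(kA) = 0.0590/(0.0602·48.4) = 0.02025 K/W
  R_conv,out = 1/(hA) = 1/(6.63·48.4) = 0.003116 K/W
ΣR = 0.02337 K/W
ΔT = Q·ΣR = 1780 × 0.02337 = 41.60 K
Heat flows inward, so T_out = T_in + ΔT = -16.9 + 41.60 = 24.7 °C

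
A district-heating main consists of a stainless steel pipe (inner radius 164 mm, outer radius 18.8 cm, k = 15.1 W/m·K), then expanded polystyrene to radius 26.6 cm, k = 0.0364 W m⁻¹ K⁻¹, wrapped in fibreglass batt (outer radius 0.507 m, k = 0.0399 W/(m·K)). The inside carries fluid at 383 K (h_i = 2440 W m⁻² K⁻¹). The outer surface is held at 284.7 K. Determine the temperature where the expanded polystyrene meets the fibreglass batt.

T = 346.5 K

Series thermal resistances, inner to outer:
  R'_conv,in = 1/(2πr h) = 1/(2π·0.164·2440) = 3.977×10^-4 m·K/W
  R'_stainless steel = ln(0.188/0.164)/(2πk) = 0.1366/(2π·15.1) = 0.001440 m·K/W
  R'_expanded polystyrene = ln(0.266/0.188)/(2πk) = 0.3471/(2π·0.0364) = 1.517 m·K/W
  R'_fibreglass batt = ln(0.507/0.266)/(2πk) = 0.6450/(2π·0.0399) = 2.573 m·K/W
ΣR = 3.977×10^-4 + 0.001440 + 1.517 + 2.573 = 4.092 m·K/W
Q' = ΔT/ΣR = (383 K − 284.7 K)/4.092 = 24.02 W/m
From the inner boundary to the expanded polystyrene/fibreglass batt interface, ΣR_partial = 1.519 m·K/W.
T_interface = T_in − Q'·ΣR_partial = 383 K − (24.02)(1.519) = 346.5 K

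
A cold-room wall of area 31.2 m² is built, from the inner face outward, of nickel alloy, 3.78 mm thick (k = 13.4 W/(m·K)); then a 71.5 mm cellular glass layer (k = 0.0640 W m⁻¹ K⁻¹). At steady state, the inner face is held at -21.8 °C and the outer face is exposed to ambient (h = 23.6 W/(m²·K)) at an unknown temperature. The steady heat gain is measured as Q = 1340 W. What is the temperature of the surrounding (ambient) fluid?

Sum the resistances:
  R_nickel alloy = L/(kA) = 0.00378/(13.4·31.2) = 9.041×10^-6 K/W
  R_cellular glass = L/(kA) = 0.0715/(0.0640·31.2) = 0.03581 K/W
  R_conv,out = 1/(hA) = 1/(23.6·31.2) = 0.001358 K/W
ΣR = 0.03717 K/W
ΔT = Q·ΣR = 1340 × 0.03717 = 49.81 K
Heat flows inward, so T_out = T_in + ΔT = -21.8 + 49.81 = 28.0 °C

T_out = 28.0 °C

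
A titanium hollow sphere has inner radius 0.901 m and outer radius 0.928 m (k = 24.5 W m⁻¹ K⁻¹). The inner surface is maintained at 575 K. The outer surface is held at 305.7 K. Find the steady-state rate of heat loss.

Q = 4πk·ΔT/(1/r₁ − 1/r₂) = 4π × 24.5 × 269.3 / (1/0.901 − 1/0.928) = 2.57×10^6 W

Q = 2.57×10^6 W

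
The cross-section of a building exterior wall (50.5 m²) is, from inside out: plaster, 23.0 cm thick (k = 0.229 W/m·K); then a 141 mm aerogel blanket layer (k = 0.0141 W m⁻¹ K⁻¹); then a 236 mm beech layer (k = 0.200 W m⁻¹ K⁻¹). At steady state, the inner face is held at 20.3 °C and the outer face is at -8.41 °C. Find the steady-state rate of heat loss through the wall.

Treat each layer as a resistance in series:
  R_plaster = L/(kA) = 0.230/(0.229·50.5) = 0.01989 K/W
  R_aerogel blanket = L/(kA) = 0.141/(0.0141·50.5) = 0.1980 K/W
  R_beech = L/(kA) = 0.236/(0.200·50.5) = 0.02337 K/W
ΣR = 0.01989 + 0.1980 + 0.02337 = 0.2413 K/W
Q = ΔT/ΣR = (20.3 °C − -8.41 °C)/0.2413 = 119 W

Q = 119 W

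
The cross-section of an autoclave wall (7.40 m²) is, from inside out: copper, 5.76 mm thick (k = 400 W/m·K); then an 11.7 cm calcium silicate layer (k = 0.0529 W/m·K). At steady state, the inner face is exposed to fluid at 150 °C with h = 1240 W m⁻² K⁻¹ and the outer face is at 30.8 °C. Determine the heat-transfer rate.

Q = 399 W

Treat each layer as a resistance in series:
  R_conv,in = 1/(hA) = 1/(1240·7.40) = 1.090×10^-4 K/W
  R_copper = L/(kA) = 0.00576/(400·7.40) = 1.946×10^-6 K/W
  R_calcium silicate = L/(kA) = 0.117/(0.0529·7.40) = 0.2989 K/W
ΣR = 1.090×10^-4 + 1.946×10^-6 + 0.2989 = 0.2990 K/W
Q = ΔT/ΣR = (150 °C − 30.8 °C)/0.2990 = 399 W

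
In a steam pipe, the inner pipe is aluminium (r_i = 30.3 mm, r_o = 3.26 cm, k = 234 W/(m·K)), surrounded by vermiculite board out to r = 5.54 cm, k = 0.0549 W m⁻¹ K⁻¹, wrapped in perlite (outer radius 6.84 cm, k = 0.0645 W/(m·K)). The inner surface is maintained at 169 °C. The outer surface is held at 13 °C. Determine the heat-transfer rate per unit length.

Series thermal resistances, inner to outer:
  R'_aluminium = ln(0.0326/0.0303)/(2πk) = 0.07316/(2π·234) = 4.976×10^-5 m·K/W
  R'_vermiculite board = ln(0.0554/0.0326)/(2πk) = 0.5303/(2π·0.0549) = 1.537 m·K/W
  R'_perlite = ln(0.0684/0.0554)/(2πk) = 0.2108/(2π·0.0645) = 0.5201 m·K/W
ΣR = 4.976×10^-5 + 1.537 + 0.5201 = 2.057 m·K/W
Q' = ΔT/ΣR = (169 °C − 13 °C)/2.057 = 75.8 W/m

Q' = 75.8 W/m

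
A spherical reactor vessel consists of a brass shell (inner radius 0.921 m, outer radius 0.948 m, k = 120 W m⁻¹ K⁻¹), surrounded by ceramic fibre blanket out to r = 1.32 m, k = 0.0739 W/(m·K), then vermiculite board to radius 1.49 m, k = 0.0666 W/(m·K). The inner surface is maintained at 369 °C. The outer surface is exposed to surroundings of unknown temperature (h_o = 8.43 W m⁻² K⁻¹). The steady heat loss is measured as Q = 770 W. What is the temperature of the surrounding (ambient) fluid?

T_out = 39.7 °C

Series resistances:
  R_brass = (1/0.921 − 1/0.948)/(4πk) = 0.03092/(4π·120) = 2.051×10^-5 K/W
  R_ceramic fibre blanket = (1/0.948 − 1/1.32)/(4πk) = 0.2973/(4π·0.0739) = 0.3201 K/W
  R_vermiculite board = (1/1.32 − 1/1.49)/(4πk) = 0.08643/(4π·0.0666) = 0.1033 K/W
  R_conv,out = 1/(4πr²h) = 1/(4π·1.49²·8.43) = 0.004252 K/W
ΣR = 0.4277 K/W
ΔT = Q·ΣR = 770 × 0.4277 = 329.3 K
Heat flows outward, so T_out = T_in − ΔT = 369 − 329.3 = 39.7 °C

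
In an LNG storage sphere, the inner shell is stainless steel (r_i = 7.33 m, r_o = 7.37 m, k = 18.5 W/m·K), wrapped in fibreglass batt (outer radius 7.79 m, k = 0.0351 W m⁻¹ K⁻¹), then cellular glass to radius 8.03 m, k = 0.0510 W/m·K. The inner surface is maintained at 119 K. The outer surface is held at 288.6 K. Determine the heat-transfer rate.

Q = 7510 W

Resistance network (inner→outer):
  R_stainless steel = (1/7.33 − 1/7.37)/(4πk) = 7.404×10^-4/(4π·18.5) = 3.185×10^-6 K/W
  R_fibreglass batt = (1/7.37 − 1/7.79)/(4πk) = 0.007316/(4π·0.0351) = 0.01659 K/W
  R_cellular glass = (1/7.79 − 1/8.03)/(4πk) = 0.003837/(4π·0.0510) = 0.005987 K/W
ΣR = 3.185×10^-6 + 0.01659 + 0.005987 = 0.02258 K/W
Q = ΔT/ΣR = (119 K − 288.6 K)/0.02258 = -7510 W
(Negative Q ⇒ heat flows inward; heat gain = 7510 W.)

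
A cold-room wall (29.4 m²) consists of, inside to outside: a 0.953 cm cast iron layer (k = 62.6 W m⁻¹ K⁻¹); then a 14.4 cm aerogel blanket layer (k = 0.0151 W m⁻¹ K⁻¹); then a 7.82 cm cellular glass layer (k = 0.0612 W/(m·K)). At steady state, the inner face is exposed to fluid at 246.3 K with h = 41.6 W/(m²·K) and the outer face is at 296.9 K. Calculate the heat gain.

Q = 137 W

Treat each layer as a resistance in series:
  R_conv,in = 1/(hA) = 1/(41.6·29.4) = 8.176×10^-4 K/W
  R_cast iron = L/(kA) = 0.00953/(62.6·29.4) = 5.178×10^-6 K/W
  R_aerogel blanket = L/(kA) = 0.144/(0.0151·29.4) = 0.3244 K/W
  R_cellular glass = L/(kA) = 0.0782/(0.0612·29.4) = 0.04346 K/W
ΣR = 8.176×10^-4 + 5.178×10^-6 + 0.3244 + 0.04346 = 0.3687 K/W
Q = ΔT/ΣR = (246.3 K − 296.9 K)/0.3687 = -137 W
(Negative Q ⇒ heat flows inward; heat gain = 137 W.)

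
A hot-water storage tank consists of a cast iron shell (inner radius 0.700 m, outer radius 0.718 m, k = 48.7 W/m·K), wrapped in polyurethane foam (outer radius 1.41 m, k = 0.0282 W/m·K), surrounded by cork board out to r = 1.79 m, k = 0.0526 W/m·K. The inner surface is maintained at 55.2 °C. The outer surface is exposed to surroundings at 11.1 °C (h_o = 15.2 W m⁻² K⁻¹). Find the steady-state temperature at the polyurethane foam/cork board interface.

Series thermal resistances, inner to outer:
  R_cast iron = (1/0.700 − 1/0.718)/(4πk) = 0.03581/(4π·48.7) = 5.852×10^-5 K/W
  R_polyurethane foam = (1/0.718 − 1/1.41)/(4πk) = 0.6835/(4π·0.0282) = 1.929 K/W
  R_cork board = (1/1.41 − 1/1.79)/(4πk) = 0.1506/(4π·0.0526) = 0.2278 K/W
  R_conv,out = 1/(4πr²h) = 1/(4π·1.79²·15.2) = 0.001634 K/W
ΣR = 5.852×10^-5 + 1.929 + 0.2278 + 0.001634 = 2.158 K/W
Q = ΔT/ΣR = (55.2 °C − 11.1 °C)/2.158 = 20.44 W
From the inner boundary to the polyurethane foam/cork board interface, ΣR_partial = 1.929 K/W.
T_interface = T_in − Q·ΣR_partial = 55.2 °C − (20.44)(1.929) = 15.8 °C

T = 15.8 °C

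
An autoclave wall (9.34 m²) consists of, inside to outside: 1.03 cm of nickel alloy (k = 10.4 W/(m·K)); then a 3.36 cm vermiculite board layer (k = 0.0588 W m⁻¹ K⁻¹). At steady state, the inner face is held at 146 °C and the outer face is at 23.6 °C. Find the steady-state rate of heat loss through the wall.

Series thermal resistances, inner to outer:
  R_nickel alloy = L/(kA) = 0.0103/(10.4·9.34) = 1.060×10^-4 K/W
  R_vermiculite board = L/(kA) = 0.0336/(0.0588·9.34) = 0.06118 K/W
ΣR = 1.060×10^-4 + 0.06118 = 0.06129 K/W
Q = ΔT/ΣR = (146 °C − 23.6 °C)/0.06129 = 2000 W

Q = 2.00 kW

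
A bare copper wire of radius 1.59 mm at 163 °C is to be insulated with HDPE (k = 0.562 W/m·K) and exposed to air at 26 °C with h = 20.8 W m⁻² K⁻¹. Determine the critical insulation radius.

r_cr = 2.70 cm

For a cylinder, r_cr = k_ins/h = 0.562/20.8 = 0.0270 m = 2.70 cm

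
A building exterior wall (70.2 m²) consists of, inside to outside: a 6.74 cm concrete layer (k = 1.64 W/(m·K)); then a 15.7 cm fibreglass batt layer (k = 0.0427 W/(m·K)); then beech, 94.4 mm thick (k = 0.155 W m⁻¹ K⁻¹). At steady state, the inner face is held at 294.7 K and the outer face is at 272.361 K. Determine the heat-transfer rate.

Resistance network (inner→outer):
  R_concrete = L/(kA) = 0.0674/(1.64·70.2) = 5.854×10^-4 K/W
  R_fibreglass batt = L/(kA) = 0.157/(0.0427·70.2) = 0.05238 K/W
  R_beech = L/(kA) = 0.0944/(0.155·70.2) = 0.008676 K/W
ΣR = 5.854×10^-4 + 0.05238 + 0.008676 = 0.06164 K/W
Q = ΔT/ΣR = (294.7 K − 272.361 K)/0.06164 = 362 W

Q = 362 W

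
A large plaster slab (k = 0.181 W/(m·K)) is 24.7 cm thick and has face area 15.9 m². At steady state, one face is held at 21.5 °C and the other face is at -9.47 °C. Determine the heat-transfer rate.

Q = kA·ΔT/L = 0.181 × 15.9 × |21.5 °C − -9.47 °C| / 0.247 = 361 W

Q = 361 W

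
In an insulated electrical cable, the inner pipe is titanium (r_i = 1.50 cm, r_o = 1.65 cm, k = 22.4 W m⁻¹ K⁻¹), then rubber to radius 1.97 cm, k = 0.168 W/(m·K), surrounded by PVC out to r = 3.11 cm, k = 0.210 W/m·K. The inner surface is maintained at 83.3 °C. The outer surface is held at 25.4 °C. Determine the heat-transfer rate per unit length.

Series thermal resistances, inner to outer:
  R'_titanium = ln(0.0165/0.0150)/(2πk) = 0.09531/(2π·22.4) = 6.772×10^-4 m·K/W
  R'_rubber = ln(0.0197/0.0165)/(2πk) = 0.1773/(2π·0.168) = 0.1679 m·K/W
  R'_PVC = ln(0.0311/0.0197)/(2πk) = 0.4566/(2π·0.210) = 0.3460 m·K/W
ΣR = 6.772×10^-4 + 0.1679 + 0.3460 = 0.5146 m·K/W
Q' = ΔT/ΣR = (83.3 °C − 25.4 °C)/0.5146 = 113 W/m

Q' = 113 W/m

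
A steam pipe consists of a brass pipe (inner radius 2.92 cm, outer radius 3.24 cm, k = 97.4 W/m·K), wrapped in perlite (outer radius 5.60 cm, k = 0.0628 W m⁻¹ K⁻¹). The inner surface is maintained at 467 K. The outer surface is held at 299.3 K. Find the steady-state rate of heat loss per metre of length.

Q' = 121 W/m

Resistance network (inner→outer):
  R'_brass = ln(0.0324/0.0292)/(2πk) = 0.1040/(2π·97.4) = 1.699×10^-4 m·K/W
  R'_perlite = ln(0.0560/0.0324)/(2πk) = 0.5472/(2π·0.0628) = 1.387 m·K/W
ΣR = 1.699×10^-4 + 1.387 = 1.387 m·K/W
Q' = ΔT/ΣR = (467 K − 299.3 K)/1.387 = 121 W/m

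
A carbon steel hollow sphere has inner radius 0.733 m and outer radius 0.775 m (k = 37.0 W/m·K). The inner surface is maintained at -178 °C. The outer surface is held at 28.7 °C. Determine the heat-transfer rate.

Q = 4πk·ΔT/(1/r₁ − 1/r₂) = 4π × 37.0 × 206.7 / (1/0.733 − 1/0.775) = 1.30×10^6 W

Q = 1300 kW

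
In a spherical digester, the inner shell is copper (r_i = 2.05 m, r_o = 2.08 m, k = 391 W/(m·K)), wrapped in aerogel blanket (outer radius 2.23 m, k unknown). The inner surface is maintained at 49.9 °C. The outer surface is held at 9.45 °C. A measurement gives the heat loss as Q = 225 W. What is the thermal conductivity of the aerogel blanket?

ΣR = ΔT/Q = |49.9 − 9.45|/225 = 0.1798 K/W
Known resistances:
  R_copper = (1/2.05 − 1/2.08)/(4πk) = 0.007036/(4π·391) = 1.432×10^-6 K/W
R_aerogel blanket = ΣR − ΣR_known = 0.1798 − 1.432×10^-6 = 0.1798 K/W
(1/r₁−1/r₂)/(4πk) = 0.1798 ⇒ k = 0.03234/(4π·0.1798) = 0.0143 W/m·K

k = 0.0143 W/m·K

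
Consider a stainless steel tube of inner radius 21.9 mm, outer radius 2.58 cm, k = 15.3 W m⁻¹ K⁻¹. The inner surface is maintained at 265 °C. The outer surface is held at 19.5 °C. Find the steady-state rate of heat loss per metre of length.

Q' = 144 kW/m

Q' = 2πk·ΔT/ln(r₂/r₁) = 2π × 15.3 × 245.5 / ln(0.0258/0.0219) = 1.44×10^5 W/m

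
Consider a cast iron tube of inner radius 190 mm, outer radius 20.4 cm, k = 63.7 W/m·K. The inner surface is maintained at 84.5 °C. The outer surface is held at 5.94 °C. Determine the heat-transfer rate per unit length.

Q' = 2πk·ΔT/ln(r₂/r₁) = 2π × 63.7 × 78.56 / ln(0.204/0.190) = 4.42×10^5 W/m

Q' = 442 kW/m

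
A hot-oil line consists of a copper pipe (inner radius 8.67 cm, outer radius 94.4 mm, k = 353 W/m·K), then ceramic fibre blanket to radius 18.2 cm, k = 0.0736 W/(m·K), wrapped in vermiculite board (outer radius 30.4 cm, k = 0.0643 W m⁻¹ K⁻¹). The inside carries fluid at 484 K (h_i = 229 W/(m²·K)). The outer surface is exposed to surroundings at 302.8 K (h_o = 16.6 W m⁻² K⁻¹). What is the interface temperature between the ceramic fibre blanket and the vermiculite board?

T = 389 K

Treat each layer as a resistance in series:
  R'_conv,in = 1/(2πr h) = 1/(2π·0.0867·229) = 0.008016 m·K/W
  R'_copper = ln(0.0944/0.0867)/(2πk) = 0.08509/(2π·353) = 3.836×10^-5 m·K/W
  R'_ceramic fibre blanket = ln(0.182/0.0944)/(2πk) = 0.6565/(2π·0.0736) = 1.420 m·K/W
  R'_vermiculite board = ln(0.304/0.182)/(2πk) = 0.5130/(2π·0.0643) = 1.270 m·K/W
  R'_conv,out = 1/(2πr h) = 1/(2π·0.304·16.6) = 0.03154 m·K/W
ΣR = 0.008016 + 3.836×10^-5 + 1.420 + 1.270 + 0.03154 = 2.730 m·K/W
Q' = ΔT/ΣR = (484 K − 302.8 K)/2.730 = 66.37 W/m
From the inner boundary to the ceramic fibre blanket/vermiculite board interface, ΣR_partial = 1.428 m·K/W.
T_interface = T_in − Q'·ΣR_partial = 484 K − (66.37)(1.428) = 389 K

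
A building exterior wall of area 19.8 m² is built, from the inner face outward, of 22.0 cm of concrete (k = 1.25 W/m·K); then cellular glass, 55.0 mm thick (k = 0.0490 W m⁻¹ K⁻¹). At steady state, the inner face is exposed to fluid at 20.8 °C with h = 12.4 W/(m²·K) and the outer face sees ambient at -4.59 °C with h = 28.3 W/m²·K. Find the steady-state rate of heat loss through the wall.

Q = 355 W

Resistance network (inner→outer):
  R_conv,in = 1/(hA) = 1/(12.4·19.8) = 0.004073 K/W
  R_concrete = L/(kA) = 0.220/(1.25·19.8) = 0.008889 K/W
  R_cellular glass = L/(kA) = 0.0550/(0.0490·19.8) = 0.05669 K/W
  R_conv,out = 1/(hA) = 1/(28.3·19.8) = 0.001785 K/W
ΣR = 0.004073 + 0.008889 + 0.05669 + 0.001785 = 0.07144 K/W
Q = ΔT/ΣR = (20.8 °C − -4.59 °C)/0.07144 = 355 W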